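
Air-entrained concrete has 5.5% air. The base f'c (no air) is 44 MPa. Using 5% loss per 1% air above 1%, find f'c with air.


Strength loss = (5.5 - 1) * 5 = 22.5%
f'c = 44 * (1 - 22.5/100)
= 34.1 MPa

34.1


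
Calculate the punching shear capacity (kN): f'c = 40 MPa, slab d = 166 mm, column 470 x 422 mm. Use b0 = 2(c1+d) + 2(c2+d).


b0 = 2*(470 + 166) + 2*(422 + 166) = 2448 mm
Vc = 0.33 * sqrt(40) * 2448 * 166 / 1000
= 848.13 kN

848.13


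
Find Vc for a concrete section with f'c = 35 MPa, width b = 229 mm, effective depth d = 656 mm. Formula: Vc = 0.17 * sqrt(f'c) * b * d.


Vc = 0.17 * sqrt(35) * 229 * 656 / 1000
= 151.09 kN

151.09


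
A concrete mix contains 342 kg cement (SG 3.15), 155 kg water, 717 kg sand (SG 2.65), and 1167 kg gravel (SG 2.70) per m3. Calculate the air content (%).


Vol cement = 342 / (3.15 * 1000) = 0.108571 m3
Vol water = 155 / 1000 = 0.155 m3
Vol sand = 717 / (2.65 * 1000) = 0.270566 m3
Vol gravel = 1167 / (2.70 * 1000) = 0.432222 m3
Total solid + water volume = 0.96636 m3
Air = (1 - 0.96636) * 100 = 3.36%

3.36


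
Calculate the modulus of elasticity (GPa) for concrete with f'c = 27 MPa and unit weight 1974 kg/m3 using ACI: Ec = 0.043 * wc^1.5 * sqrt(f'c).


Ec = 0.043 * 1974^1.5 * sqrt(27) / 1000
= 19.6 GPa

19.6


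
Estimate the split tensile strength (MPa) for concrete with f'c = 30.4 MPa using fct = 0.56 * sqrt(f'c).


fct = 0.56 * sqrt(30.4)
= 0.56 * 5.514
= 3.088 MPa

3.088


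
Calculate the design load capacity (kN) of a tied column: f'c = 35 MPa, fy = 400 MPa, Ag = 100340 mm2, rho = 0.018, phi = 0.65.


Ast = rho * Ag = 0.018 * 100340 = 1806.12 mm2
phi*Pn = 0.65 * 0.80 * (0.85 * 35 * (100340 - 1806.12) + 400 * 1806.12) / 1000
= 1899.99 kN

1899.99


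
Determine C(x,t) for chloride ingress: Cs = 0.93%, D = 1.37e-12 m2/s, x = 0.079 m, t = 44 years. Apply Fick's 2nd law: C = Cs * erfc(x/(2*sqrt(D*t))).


t_seconds = 44 * 365.25 * 24 * 3600 = 1388534400.0 s
arg = 0.079 / (2 * sqrt(1.37e-12 * 1388534400.0))
= 0.9056
erfc(0.9056) = 0.2003
C = 0.93 * 0.2003 = 0.1863%

0.1863


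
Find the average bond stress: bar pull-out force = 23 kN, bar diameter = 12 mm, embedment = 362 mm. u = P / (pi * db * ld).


u = P / (pi * db * ld)
= 23 * 1000 / (pi * 12 * 362)
= 1.685 MPa

1.685


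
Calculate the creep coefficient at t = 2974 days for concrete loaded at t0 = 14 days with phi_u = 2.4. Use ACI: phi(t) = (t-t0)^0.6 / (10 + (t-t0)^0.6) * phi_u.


dt = 2974 - 14 = 2960
phi = 2960^0.6 / (10 + 2960^0.6) * 2.4
= 2.217

2.217


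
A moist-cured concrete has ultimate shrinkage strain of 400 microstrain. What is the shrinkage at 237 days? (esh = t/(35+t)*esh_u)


esh(237) = 237 / (35 + 237) * 400
= 237 / 272 * 400
= 348.5 microstrain

348.5


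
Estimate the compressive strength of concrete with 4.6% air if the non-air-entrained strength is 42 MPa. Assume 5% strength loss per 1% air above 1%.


Strength loss = (4.6 - 1) * 5 = 18.0%
f'c = 42 * (1 - 18.0/100)
= 34.44 MPa

34.44


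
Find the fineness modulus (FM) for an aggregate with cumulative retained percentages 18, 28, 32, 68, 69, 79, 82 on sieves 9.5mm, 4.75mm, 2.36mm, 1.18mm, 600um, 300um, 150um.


FM = sum(cumulative % retained) / 100
= 376 / 100
= 3.76

3.76


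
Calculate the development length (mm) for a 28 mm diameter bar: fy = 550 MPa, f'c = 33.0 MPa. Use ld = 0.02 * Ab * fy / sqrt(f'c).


Ab = pi * 28^2 / 4 = 615.752 mm2
ld = 0.02 * 615.752 * 550 / sqrt(33.0)
= 1179.1 mm

1179.1


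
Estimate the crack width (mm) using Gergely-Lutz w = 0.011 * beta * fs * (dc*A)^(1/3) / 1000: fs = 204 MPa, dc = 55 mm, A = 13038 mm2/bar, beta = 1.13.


w = 0.011 * beta * fs * (dc * A)^(1/3) / 1000
= 0.011 * 1.13 * 204 * (55 * 13038)^(1/3) / 1000
= 0.227 mm

0.227


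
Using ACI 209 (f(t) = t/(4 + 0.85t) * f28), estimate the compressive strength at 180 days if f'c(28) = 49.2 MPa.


f(180) = 180 / (4 + 0.85 * 180) * 49.2
= 180 / 157.0 * 49.2
= 56.41 MPa

56.41


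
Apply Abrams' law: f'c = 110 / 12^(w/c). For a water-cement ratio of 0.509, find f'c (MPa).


f'c = 110 / 12^0.509
= 110 / 3.542
= 31.05 MPa

31.05


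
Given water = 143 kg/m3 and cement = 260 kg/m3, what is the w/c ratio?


w/c = water / cement
w/c = 143 / 260 = 0.55

0.55


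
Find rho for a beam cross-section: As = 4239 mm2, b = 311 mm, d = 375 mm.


rho = As / (b * d)
= 4239 / (311 * 375)
= 0.0363

0.0363


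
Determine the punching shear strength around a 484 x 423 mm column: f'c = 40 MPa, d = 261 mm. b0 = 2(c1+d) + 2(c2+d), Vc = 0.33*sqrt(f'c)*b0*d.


b0 = 2*(484 + 261) + 2*(423 + 261) = 2858 mm
Vc = 0.33 * sqrt(40) * 2858 * 261 / 1000
= 1556.85 kN

1556.85


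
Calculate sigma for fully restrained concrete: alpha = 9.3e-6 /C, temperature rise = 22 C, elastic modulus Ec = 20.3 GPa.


sigma = alpha * dT * Ec
= 9.3e-6 * 22 * 20.3 * 1000
= 4.153 MPa

4.153


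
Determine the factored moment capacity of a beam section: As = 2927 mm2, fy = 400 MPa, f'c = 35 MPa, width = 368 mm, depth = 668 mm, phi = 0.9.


a = As * fy / (0.85 * f'c * b)
= 2927 * 400 / (0.85 * 35 * 368)
= 106.9419 mm
Mn = As * fy * (d - a/2) / 10^6
= 719.4906 kN-m
phi*Mn = 0.9 * 719.4906 = 647.54 kN-m

647.54


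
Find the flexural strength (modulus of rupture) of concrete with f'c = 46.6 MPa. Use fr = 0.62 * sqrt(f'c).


fr = 0.62 * sqrt(46.6)
= 4.232 MPa

4.232


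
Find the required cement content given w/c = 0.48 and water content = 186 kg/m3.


Cement = water / (w/c)
= 186 / 0.48
= 387.5 kg/m3

387.5


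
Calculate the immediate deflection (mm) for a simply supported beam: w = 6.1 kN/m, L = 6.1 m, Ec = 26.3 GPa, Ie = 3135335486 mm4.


Convert: L = 6.1 m = 6100 mm, Ec = 26.3 GPa = 26300 MPa
delta = 5 * 6.1 * 6100^4 / (384 * 26300 * 3135335486)
= 1.33 mm

1.33


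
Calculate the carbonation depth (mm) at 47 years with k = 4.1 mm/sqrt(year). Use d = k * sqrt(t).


depth = k * sqrt(t)
= 4.1 * sqrt(47)
= 28.11 mm

28.11


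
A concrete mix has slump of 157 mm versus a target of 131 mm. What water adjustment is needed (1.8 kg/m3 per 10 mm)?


Difference = 131 - 157 = -26 mm
Water adjustment = -26 * 1.8 / 10 = -4.7 kg/m3

-4.7


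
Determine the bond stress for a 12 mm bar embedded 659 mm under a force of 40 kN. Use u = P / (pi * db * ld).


u = P / (pi * db * ld)
= 40 * 1000 / (pi * 12 * 659)
= 1.61 MPa

1.61


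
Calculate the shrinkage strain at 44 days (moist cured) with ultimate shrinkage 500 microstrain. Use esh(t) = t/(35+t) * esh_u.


esh(44) = 44 / (35 + 44) * 500
= 44 / 79 * 500
= 278.5 microstrain

278.5


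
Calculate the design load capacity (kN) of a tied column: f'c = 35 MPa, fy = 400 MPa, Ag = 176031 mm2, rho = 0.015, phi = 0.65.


Ast = rho * Ag = 0.015 * 176031 = 2640.465 mm2
phi*Pn = 0.65 * 0.80 * (0.85 * 35 * (176031 - 2640.465) + 400 * 2640.465) / 1000
= 3231.57 kN

3231.57


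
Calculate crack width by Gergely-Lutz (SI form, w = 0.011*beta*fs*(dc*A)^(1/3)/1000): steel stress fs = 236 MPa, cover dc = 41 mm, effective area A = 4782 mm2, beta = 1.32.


w = 0.011 * beta * fs * (dc * A)^(1/3) / 1000
= 0.011 * 1.32 * 236 * (41 * 4782)^(1/3) / 1000
= 0.199 mm

0.199


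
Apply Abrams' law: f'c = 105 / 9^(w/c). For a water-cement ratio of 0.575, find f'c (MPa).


f'c = 105 / 9^0.575
= 105 / 3.537
= 29.68 MPa

29.68


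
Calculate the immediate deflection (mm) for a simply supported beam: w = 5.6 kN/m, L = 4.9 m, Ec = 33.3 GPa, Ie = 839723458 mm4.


Convert: L = 4.9 m = 4900 mm, Ec = 33.3 GPa = 33300 MPa
delta = 5 * 5.6 * 4900^4 / (384 * 33300 * 839723458)
= 1.5 mm

1.5


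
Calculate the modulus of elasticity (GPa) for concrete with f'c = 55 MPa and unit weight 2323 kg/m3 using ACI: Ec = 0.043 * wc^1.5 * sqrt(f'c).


Ec = 0.043 * 2323^1.5 * sqrt(55) / 1000
= 35.7 GPa

35.7


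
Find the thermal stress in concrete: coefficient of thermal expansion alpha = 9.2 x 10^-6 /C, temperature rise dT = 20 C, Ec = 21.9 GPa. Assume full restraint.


sigma = alpha * dT * Ec
= 9.2e-6 * 20 * 21.9 * 1000
= 4.03 MPa

4.03


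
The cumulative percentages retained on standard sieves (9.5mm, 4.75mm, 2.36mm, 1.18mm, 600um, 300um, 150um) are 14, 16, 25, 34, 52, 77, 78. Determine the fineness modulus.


FM = sum(cumulative % retained) / 100
= 296 / 100
= 2.96

2.96


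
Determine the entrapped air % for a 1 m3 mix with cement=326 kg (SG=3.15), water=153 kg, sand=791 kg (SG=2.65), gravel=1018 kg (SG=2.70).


Vol cement = 326 / (3.15 * 1000) = 0.103492 m3
Vol water = 153 / 1000 = 0.153 m3
Vol sand = 791 / (2.65 * 1000) = 0.298491 m3
Vol gravel = 1018 / (2.70 * 1000) = 0.377037 m3
Total solid + water volume = 0.93202 m3
Air = (1 - 0.93202) * 100 = 6.8%

6.8


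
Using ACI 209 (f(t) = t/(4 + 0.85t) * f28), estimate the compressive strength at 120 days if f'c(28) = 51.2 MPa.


f(120) = 120 / (4 + 0.85 * 120) * 51.2
= 120 / 106.0 * 51.2
= 57.96 MPa

57.96


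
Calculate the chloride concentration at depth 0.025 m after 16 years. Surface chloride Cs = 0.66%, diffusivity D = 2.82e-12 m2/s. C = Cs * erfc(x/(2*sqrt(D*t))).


t_seconds = 16 * 365.25 * 24 * 3600 = 504921600.0 s
arg = 0.025 / (2 * sqrt(2.82e-12 * 504921600.0))
= 0.3313
erfc(0.3313) = 0.6394
C = 0.66 * 0.6394 = 0.422%

0.422


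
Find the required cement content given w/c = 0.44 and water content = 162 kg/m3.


Cement = water / (w/c)
= 162 / 0.44
= 368.2 kg/m3

368.2


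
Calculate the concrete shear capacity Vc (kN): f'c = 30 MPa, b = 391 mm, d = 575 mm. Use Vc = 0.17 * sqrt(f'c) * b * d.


Vc = 0.17 * sqrt(30) * 391 * 575 / 1000
= 209.34 kN

209.34


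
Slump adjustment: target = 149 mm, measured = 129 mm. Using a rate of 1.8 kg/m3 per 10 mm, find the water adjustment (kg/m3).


Difference = 149 - 129 = 20 mm
Water adjustment = 20 * 1.8 / 10 = 3.6 kg/m3

3.6


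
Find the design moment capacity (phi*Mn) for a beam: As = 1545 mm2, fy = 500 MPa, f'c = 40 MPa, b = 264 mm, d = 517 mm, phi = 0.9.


a = As * fy / (0.85 * f'c * b)
= 1545 * 500 / (0.85 * 40 * 264)
= 86.0628 mm
Mn = As * fy * (d - a/2) / 10^6
= 366.1407 kN-m
phi*Mn = 0.9 * 366.1407 = 329.53 kN-m

329.53


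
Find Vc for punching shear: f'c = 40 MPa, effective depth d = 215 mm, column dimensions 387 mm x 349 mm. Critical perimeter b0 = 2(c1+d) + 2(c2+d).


b0 = 2*(387 + 215) + 2*(349 + 215) = 2332 mm
Vc = 0.33 * sqrt(40) * 2332 * 215 / 1000
= 1046.43 kN

1046.43


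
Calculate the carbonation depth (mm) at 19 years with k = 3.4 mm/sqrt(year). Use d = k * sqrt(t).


depth = k * sqrt(t)
= 3.4 * sqrt(19)
= 14.82 mm

14.82


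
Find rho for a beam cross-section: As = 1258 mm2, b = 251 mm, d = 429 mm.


rho = As / (b * d)
= 1258 / (251 * 429)
= 0.0117

0.0117


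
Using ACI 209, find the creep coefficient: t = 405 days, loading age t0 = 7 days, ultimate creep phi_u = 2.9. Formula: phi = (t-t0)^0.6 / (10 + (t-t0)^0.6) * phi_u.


dt = 405 - 7 = 398
phi = 398^0.6 / (10 + 398^0.6) * 2.9
= 2.274

2.274


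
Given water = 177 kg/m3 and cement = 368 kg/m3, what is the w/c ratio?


w/c = water / cement
w/c = 177 / 368 = 0.481

0.481


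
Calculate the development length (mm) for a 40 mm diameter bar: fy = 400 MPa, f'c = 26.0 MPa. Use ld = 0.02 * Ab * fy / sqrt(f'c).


Ab = pi * 40^2 / 4 = 1256.637 mm2
ld = 0.02 * 1256.637 * 400 / sqrt(26.0)
= 1971.6 mm

1971.6


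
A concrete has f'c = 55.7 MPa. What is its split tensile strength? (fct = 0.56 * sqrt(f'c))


fct = 0.56 * sqrt(55.7)
= 0.56 * 7.463
= 4.179 MPa

4.179


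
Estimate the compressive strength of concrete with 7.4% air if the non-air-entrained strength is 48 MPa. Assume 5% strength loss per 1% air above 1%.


Strength loss = (7.4 - 1) * 5 = 32.0%
f'c = 48 * (1 - 32.0/100)
= 32.64 MPa

32.64


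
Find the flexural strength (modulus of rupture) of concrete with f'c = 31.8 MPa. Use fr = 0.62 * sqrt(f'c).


fr = 0.62 * sqrt(31.8)
= 3.496 MPa

3.496


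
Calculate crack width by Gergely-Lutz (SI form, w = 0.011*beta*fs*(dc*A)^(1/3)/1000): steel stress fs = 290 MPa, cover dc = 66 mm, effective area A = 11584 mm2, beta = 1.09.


w = 0.011 * beta * fs * (dc * A)^(1/3) / 1000
= 0.011 * 1.09 * 290 * (66 * 11584)^(1/3) / 1000
= 0.318 mm

0.318


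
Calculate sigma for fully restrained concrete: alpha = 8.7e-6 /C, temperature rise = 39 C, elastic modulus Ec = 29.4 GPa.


sigma = alpha * dT * Ec
= 8.7e-6 * 39 * 29.4 * 1000
= 9.975 MPa

9.975


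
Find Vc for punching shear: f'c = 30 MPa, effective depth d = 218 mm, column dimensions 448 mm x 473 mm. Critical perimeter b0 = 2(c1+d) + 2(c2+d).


b0 = 2*(448 + 218) + 2*(473 + 218) = 2714 mm
Vc = 0.33 * sqrt(30) * 2714 * 218 / 1000
= 1069.4 kN

1069.4


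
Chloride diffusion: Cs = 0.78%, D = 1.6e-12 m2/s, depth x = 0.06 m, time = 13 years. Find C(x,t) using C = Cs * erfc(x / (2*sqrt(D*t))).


t_seconds = 13 * 365.25 * 24 * 3600 = 410248800.0 s
arg = 0.06 / (2 * sqrt(1.6e-12 * 410248800.0))
= 1.1709
erfc(1.1709) = 0.0977
C = 0.78 * 0.0977 = 0.0762%

0.0762


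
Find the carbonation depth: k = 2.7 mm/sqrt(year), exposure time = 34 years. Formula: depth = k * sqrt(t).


depth = k * sqrt(t)
= 2.7 * sqrt(34)
= 15.74 mm

15.74


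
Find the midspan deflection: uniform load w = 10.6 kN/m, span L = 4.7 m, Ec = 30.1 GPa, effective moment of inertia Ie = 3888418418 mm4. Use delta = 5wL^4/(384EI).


Convert: L = 4.7 m = 4700 mm, Ec = 30.1 GPa = 30100 MPa
delta = 5 * 10.6 * 4700^4 / (384 * 30100 * 3888418418)
= 0.58 mm

0.58


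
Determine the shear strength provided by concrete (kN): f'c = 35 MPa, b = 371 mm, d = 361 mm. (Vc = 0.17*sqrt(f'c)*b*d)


Vc = 0.17 * sqrt(35) * 371 * 361 / 1000
= 134.7 kN

134.7


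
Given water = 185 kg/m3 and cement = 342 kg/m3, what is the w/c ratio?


w/c = water / cement
w/c = 185 / 342 = 0.541

0.541


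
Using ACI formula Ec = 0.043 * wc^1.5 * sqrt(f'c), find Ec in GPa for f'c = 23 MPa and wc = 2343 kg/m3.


Ec = 0.043 * 2343^1.5 * sqrt(23) / 1000
= 23.39 GPa

23.39


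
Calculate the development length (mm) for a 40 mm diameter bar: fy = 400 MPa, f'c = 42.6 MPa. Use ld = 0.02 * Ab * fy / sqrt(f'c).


Ab = pi * 40^2 / 4 = 1256.637 mm2
ld = 0.02 * 1256.637 * 400 / sqrt(42.6)
= 1540.3 mm

1540.3


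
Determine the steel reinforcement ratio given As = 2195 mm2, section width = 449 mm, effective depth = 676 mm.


rho = As / (b * d)
= 2195 / (449 * 676)
= 0.0072

0.0072


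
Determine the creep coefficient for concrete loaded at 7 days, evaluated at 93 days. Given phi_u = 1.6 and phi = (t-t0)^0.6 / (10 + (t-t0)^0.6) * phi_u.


dt = 93 - 7 = 86
phi = 86^0.6 / (10 + 86^0.6) * 1.6
= 0.946

0.946


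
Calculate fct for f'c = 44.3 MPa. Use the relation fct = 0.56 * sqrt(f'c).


fct = 0.56 * sqrt(44.3)
= 0.56 * 6.656
= 3.727 MPa

3.727


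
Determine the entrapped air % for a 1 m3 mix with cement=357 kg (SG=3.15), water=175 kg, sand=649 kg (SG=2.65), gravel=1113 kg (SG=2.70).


Vol cement = 357 / (3.15 * 1000) = 0.113333 m3
Vol water = 175 / 1000 = 0.175 m3
Vol sand = 649 / (2.65 * 1000) = 0.244906 m3
Vol gravel = 1113 / (2.70 * 1000) = 0.412222 m3
Total solid + water volume = 0.945461 m3
Air = (1 - 0.945461) * 100 = 5.45%

5.45


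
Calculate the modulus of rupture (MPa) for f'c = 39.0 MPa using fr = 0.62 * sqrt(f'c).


fr = 0.62 * sqrt(39.0)
= 3.872 MPa

3.872


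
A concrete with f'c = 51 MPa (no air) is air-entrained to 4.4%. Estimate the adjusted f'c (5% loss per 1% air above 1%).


Strength loss = (4.4 - 1) * 5 = 17.0%
f'c = 51 * (1 - 17.0/100)
= 42.33 MPa

42.33


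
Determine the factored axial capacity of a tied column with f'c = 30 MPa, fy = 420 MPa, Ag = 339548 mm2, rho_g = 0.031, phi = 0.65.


Ast = rho * Ag = 0.031 * 339548 = 10525.988 mm2
phi*Pn = 0.65 * 0.80 * (0.85 * 30 * (339548 - 10525.988) + 420 * 10525.988) / 1000
= 6661.71 kN

6661.71


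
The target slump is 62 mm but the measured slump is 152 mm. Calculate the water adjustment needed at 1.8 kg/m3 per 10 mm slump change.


Difference = 62 - 152 = -90 mm
Water adjustment = -90 * 1.8 / 10 = -16.2 kg/m3

-16.2


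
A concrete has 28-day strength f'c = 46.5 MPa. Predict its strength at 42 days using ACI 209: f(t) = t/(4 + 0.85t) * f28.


f(42) = 42 / (4 + 0.85 * 42) * 46.5
= 42 / 39.7 * 46.5
= 49.19 MPa

49.19


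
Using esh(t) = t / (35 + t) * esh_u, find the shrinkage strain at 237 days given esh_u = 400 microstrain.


esh(237) = 237 / (35 + 237) * 400
= 237 / 272 * 400
= 348.5 microstrain

348.5


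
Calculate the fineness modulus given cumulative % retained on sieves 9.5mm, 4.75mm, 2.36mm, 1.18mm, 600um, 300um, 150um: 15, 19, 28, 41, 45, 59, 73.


FM = sum(cumulative % retained) / 100
= 280 / 100
= 2.8

2.8


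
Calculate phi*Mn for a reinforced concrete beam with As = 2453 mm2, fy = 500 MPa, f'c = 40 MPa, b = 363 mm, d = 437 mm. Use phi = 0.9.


a = As * fy / (0.85 * f'c * b)
= 2453 * 500 / (0.85 * 40 * 363)
= 99.3761 mm
Mn = As * fy * (d - a/2) / 10^6
= 475.0381 kN-m
phi*Mn = 0.9 * 475.0381 = 427.53 kN-m

427.53


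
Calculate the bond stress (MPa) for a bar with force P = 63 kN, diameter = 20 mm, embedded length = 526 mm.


u = P / (pi * db * ld)
= 63 * 1000 / (pi * 20 * 526)
= 1.906 MPa

1.906


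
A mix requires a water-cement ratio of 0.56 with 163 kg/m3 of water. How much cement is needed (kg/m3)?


Cement = water / (w/c)
= 163 / 0.56
= 291.1 kg/m3

291.1


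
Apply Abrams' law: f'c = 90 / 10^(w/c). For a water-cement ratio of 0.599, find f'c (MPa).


f'c = 90 / 10^0.599
= 90 / 3.972
= 22.66 MPa

22.66


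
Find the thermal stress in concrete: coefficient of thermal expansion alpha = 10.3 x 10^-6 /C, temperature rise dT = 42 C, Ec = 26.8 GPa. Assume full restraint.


sigma = alpha * dT * Ec
= 10.3e-6 * 42 * 26.8 * 1000
= 11.594 MPa

11.594


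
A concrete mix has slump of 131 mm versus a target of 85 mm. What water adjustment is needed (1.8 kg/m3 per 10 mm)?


Difference = 85 - 131 = -46 mm
Water adjustment = -46 * 1.8 / 10 = -8.3 kg/m3

-8.3


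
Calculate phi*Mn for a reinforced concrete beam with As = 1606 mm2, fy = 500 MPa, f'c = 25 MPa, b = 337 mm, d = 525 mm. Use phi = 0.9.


a = As * fy / (0.85 * f'c * b)
= 1606 * 500 / (0.85 * 25 * 337)
= 112.1313 mm
Mn = As * fy * (d - a/2) / 10^6
= 376.5543 kN-m
phi*Mn = 0.9 * 376.5543 = 338.9 kN-m

338.9


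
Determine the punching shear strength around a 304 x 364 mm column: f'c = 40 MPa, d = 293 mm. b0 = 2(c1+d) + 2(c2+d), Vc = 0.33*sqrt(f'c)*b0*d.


b0 = 2*(304 + 293) + 2*(364 + 293) = 2508 mm
Vc = 0.33 * sqrt(40) * 2508 * 293 / 1000
= 1533.7 kN

1533.7


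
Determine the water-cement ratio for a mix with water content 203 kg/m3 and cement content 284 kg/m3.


w/c = water / cement
w/c = 203 / 284 = 0.715

0.715


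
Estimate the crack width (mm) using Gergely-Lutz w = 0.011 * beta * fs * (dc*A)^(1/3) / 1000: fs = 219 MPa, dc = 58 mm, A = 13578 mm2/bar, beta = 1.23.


w = 0.011 * beta * fs * (dc * A)^(1/3) / 1000
= 0.011 * 1.23 * 219 * (58 * 13578)^(1/3) / 1000
= 0.274 mm

0.274


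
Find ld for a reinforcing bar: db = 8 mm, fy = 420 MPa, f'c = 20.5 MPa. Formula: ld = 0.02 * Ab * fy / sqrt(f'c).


Ab = pi * 8^2 / 4 = 50.265 mm2
ld = 0.02 * 50.265 * 420 / sqrt(20.5)
= 93.3 mm

93.3


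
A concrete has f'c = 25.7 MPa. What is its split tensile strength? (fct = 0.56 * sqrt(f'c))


fct = 0.56 * sqrt(25.7)
= 0.56 * 5.07
= 2.839 MPa

2.839


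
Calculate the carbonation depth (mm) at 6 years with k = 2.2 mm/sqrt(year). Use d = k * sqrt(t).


depth = k * sqrt(t)
= 2.2 * sqrt(6)
= 5.39 mm

5.39


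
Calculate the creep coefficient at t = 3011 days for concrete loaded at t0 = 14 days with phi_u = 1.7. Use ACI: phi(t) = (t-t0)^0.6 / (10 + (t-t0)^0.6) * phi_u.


dt = 3011 - 14 = 2997
phi = 2997^0.6 / (10 + 2997^0.6) * 1.7
= 1.571

1.571


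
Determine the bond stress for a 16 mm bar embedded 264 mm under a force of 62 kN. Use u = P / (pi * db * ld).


u = P / (pi * db * ld)
= 62 * 1000 / (pi * 16 * 264)
= 4.672 MPa

4.672


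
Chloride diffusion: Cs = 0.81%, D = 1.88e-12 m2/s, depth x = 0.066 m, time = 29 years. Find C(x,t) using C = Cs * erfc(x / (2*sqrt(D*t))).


t_seconds = 29 * 365.25 * 24 * 3600 = 915170400.0 s
arg = 0.066 / (2 * sqrt(1.88e-12 * 915170400.0))
= 0.7956
erfc(0.7956) = 0.2605
C = 0.81 * 0.2605 = 0.211%

0.211


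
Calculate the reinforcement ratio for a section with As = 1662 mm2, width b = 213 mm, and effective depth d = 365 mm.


rho = As / (b * d)
= 1662 / (213 * 365)
= 0.0214

0.0214


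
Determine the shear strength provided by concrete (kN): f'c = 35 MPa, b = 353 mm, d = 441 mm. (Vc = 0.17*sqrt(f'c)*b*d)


Vc = 0.17 * sqrt(35) * 353 * 441 / 1000
= 156.57 kN

156.57


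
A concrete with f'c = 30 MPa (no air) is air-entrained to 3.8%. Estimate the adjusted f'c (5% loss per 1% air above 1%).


Strength loss = (3.8 - 1) * 5 = 14.0%
f'c = 30 * (1 - 14.0/100)
= 25.8 MPa

25.8


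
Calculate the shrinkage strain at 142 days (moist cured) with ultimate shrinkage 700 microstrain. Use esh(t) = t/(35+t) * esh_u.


esh(142) = 142 / (35 + 142) * 700
= 142 / 177 * 700
= 561.6 microstrain

561.6


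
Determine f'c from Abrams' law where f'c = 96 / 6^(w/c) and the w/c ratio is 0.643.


f'c = 96 / 6^0.643
= 96 / 3.165
= 30.33 MPa

30.33


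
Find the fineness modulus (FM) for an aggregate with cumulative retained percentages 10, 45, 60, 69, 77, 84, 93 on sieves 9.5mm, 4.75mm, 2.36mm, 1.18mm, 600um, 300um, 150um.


FM = sum(cumulative % retained) / 100
= 438 / 100
= 4.38

4.38


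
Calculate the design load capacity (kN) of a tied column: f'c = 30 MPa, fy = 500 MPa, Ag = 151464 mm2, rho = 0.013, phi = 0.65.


Ast = rho * Ag = 0.013 * 151464 = 1969.032 mm2
phi*Pn = 0.65 * 0.80 * (0.85 * 30 * (151464 - 1969.032) + 500 * 1969.032) / 1000
= 2494.25 kN

2494.25


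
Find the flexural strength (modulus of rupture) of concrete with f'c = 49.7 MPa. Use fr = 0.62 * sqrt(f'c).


fr = 0.62 * sqrt(49.7)
= 4.371 MPa

4.371


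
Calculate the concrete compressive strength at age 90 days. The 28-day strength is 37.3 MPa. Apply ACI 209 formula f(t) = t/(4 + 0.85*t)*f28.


f(90) = 90 / (4 + 0.85 * 90) * 37.3
= 90 / 80.5 * 37.3
= 41.7 MPa

41.7


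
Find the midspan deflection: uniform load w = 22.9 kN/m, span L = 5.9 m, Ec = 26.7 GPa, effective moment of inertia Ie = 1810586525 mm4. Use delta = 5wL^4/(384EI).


Convert: L = 5.9 m = 5900 mm, Ec = 26.7 GPa = 26700 MPa
delta = 5 * 22.9 * 5900^4 / (384 * 26700 * 1810586525)
= 7.47 mm

7.47


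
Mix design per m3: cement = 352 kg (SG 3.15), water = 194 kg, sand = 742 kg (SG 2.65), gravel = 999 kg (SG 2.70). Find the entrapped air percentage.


Vol cement = 352 / (3.15 * 1000) = 0.111746 m3
Vol water = 194 / 1000 = 0.194 m3
Vol sand = 742 / (2.65 * 1000) = 0.28 m3
Vol gravel = 999 / (2.70 * 1000) = 0.37 m3
Total solid + water volume = 0.955746 m3
Air = (1 - 0.955746) * 100 = 4.43%

4.43


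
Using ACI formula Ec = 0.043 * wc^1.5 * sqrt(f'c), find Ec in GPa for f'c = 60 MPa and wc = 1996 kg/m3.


Ec = 0.043 * 1996^1.5 * sqrt(60) / 1000
= 29.7 GPa

29.7


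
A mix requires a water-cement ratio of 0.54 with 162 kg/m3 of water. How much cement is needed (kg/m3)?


Cement = water / (w/c)
= 162 / 0.54
= 300.0 kg/m3

300.0


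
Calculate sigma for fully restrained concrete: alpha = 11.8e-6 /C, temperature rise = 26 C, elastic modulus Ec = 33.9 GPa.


sigma = alpha * dT * Ec
= 11.8e-6 * 26 * 33.9 * 1000
= 10.401 MPa

10.401


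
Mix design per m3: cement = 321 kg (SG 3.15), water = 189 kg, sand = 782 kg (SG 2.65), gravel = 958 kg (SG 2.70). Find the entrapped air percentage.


Vol cement = 321 / (3.15 * 1000) = 0.101905 m3
Vol water = 189 / 1000 = 0.189 m3
Vol sand = 782 / (2.65 * 1000) = 0.295094 m3
Vol gravel = 958 / (2.70 * 1000) = 0.354815 m3
Total solid + water volume = 0.940814 m3
Air = (1 - 0.940814) * 100 = 5.92%

5.92


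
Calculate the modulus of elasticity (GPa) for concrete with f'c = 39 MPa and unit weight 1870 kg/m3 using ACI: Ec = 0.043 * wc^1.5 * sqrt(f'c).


Ec = 0.043 * 1870^1.5 * sqrt(39) / 1000
= 21.72 GPa

21.72


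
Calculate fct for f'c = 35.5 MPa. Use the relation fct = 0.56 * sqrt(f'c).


fct = 0.56 * sqrt(35.5)
= 0.56 * 5.958
= 3.337 MPa

3.337


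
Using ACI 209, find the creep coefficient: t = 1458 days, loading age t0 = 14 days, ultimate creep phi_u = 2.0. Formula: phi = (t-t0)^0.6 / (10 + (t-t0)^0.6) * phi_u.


dt = 1458 - 14 = 1444
phi = 1444^0.6 / (10 + 1444^0.6) * 2.0
= 1.774

1.774


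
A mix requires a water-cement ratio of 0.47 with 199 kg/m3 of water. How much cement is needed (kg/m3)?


Cement = water / (w/c)
= 199 / 0.47
= 423.4 kg/m3

423.4


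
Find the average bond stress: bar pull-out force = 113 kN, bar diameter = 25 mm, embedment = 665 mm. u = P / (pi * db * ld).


u = P / (pi * db * ld)
= 113 * 1000 / (pi * 25 * 665)
= 2.164 MPa

2.164


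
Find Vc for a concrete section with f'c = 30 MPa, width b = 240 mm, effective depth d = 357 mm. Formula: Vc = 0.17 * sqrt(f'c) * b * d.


Vc = 0.17 * sqrt(30) * 240 * 357 / 1000
= 79.78 kN

79.78


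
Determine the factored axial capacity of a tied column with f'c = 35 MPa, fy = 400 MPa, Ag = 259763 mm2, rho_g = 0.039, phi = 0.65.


Ast = rho * Ag = 0.039 * 259763 = 10130.757 mm2
phi*Pn = 0.65 * 0.80 * (0.85 * 35 * (259763 - 10130.757) + 400 * 10130.757) / 1000
= 5969.01 kN

5969.01


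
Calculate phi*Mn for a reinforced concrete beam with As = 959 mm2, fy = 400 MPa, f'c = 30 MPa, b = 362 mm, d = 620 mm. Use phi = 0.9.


a = As * fy / (0.85 * f'c * b)
= 959 * 400 / (0.85 * 30 * 362)
= 41.5556 mm
Mn = As * fy * (d - a/2) / 10^6
= 229.8616 kN-m
phi*Mn = 0.9 * 229.8616 = 206.88 kN-m

206.88


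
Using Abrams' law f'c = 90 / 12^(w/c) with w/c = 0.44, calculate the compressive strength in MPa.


f'c = 90 / 12^0.44
= 90 / 2.984
= 30.16 MPa

30.16


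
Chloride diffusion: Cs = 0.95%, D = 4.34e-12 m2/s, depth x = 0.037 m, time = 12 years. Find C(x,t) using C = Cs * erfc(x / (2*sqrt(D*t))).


t_seconds = 12 * 365.25 * 24 * 3600 = 378691200.0 s
arg = 0.037 / (2 * sqrt(4.34e-12 * 378691200.0))
= 0.4563
erfc(0.4563) = 0.5187
C = 0.95 * 0.5187 = 0.4928%

0.4928


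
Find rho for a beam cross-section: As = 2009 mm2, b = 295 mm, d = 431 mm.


rho = As / (b * d)
= 2009 / (295 * 431)
= 0.0158

0.0158


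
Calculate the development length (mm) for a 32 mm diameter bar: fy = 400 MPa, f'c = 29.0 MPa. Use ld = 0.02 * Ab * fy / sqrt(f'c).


Ab = pi * 32^2 / 4 = 804.248 mm2
ld = 0.02 * 804.248 * 400 / sqrt(29.0)
= 1194.8 mm

1194.8


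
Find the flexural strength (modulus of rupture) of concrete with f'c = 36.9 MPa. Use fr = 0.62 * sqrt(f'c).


fr = 0.62 * sqrt(36.9)
= 3.766 MPa

3.766


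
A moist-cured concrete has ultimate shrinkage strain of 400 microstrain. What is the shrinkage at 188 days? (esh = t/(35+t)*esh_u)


esh(188) = 188 / (35 + 188) * 400
= 188 / 223 * 400
= 337.2 microstrain

337.2


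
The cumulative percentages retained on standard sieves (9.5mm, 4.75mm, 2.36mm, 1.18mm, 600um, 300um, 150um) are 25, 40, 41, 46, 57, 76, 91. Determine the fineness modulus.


FM = sum(cumulative % retained) / 100
= 376 / 100
= 3.76

3.76


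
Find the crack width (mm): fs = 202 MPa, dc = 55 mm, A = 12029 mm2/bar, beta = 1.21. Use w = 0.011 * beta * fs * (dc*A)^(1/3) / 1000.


w = 0.011 * beta * fs * (dc * A)^(1/3) / 1000
= 0.011 * 1.21 * 202 * (55 * 12029)^(1/3) / 1000
= 0.234 mm

0.234


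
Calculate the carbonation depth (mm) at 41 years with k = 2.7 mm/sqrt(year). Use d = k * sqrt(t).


depth = k * sqrt(t)
= 2.7 * sqrt(41)
= 17.29 mm

17.29


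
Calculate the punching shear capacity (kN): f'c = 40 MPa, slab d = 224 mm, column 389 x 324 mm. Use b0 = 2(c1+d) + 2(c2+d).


b0 = 2*(389 + 224) + 2*(324 + 224) = 2322 mm
Vc = 0.33 * sqrt(40) * 2322 * 224 / 1000
= 1085.56 kN

1085.56


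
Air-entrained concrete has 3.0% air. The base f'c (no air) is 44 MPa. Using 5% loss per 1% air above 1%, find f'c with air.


Strength loss = (3.0 - 1) * 5 = 10.0%
f'c = 44 * (1 - 10.0/100)
= 39.6 MPa

39.6


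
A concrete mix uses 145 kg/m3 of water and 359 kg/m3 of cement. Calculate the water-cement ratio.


w/c = water / cement
w/c = 145 / 359 = 0.404

0.404


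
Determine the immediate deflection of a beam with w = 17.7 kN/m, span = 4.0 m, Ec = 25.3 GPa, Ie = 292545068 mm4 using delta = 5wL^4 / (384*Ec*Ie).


Convert: L = 4.0 m = 4000 mm, Ec = 25.3 GPa = 25300 MPa
delta = 5 * 17.7 * 4000^4 / (384 * 25300 * 292545068)
= 7.97 mm

7.97


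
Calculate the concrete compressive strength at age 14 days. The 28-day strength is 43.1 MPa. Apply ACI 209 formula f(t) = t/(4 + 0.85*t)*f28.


f(14) = 14 / (4 + 0.85 * 14) * 43.1
= 14 / 15.9 * 43.1
= 37.95 MPa

37.95


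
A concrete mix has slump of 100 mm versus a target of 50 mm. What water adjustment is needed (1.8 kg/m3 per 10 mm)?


Difference = 50 - 100 = -50 mm
Water adjustment = -50 * 1.8 / 10 = -9.0 kg/m3

-9.0


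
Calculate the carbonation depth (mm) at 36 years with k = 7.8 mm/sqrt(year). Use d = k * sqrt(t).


depth = k * sqrt(t)
= 7.8 * sqrt(36)
= 46.8 mm

46.8


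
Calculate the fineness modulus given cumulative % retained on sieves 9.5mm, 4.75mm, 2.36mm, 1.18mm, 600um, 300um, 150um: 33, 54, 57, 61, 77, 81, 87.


FM = sum(cumulative % retained) / 100
= 450 / 100
= 4.5

4.5


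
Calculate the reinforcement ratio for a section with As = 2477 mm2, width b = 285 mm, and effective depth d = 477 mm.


rho = As / (b * d)
= 2477 / (285 * 477)
= 0.0182

0.0182


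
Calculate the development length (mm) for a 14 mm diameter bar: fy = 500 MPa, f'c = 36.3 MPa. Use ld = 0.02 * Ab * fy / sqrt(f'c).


Ab = pi * 14^2 / 4 = 153.938 mm2
ld = 0.02 * 153.938 * 500 / sqrt(36.3)
= 255.5 mm

255.5


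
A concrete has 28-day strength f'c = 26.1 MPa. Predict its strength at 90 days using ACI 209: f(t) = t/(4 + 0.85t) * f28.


f(90) = 90 / (4 + 0.85 * 90) * 26.1
= 90 / 80.5 * 26.1
= 29.18 MPa

29.18


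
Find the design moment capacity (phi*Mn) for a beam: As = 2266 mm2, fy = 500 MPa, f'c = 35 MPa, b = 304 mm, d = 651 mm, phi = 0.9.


a = As * fy / (0.85 * f'c * b)
= 2266 * 500 / (0.85 * 35 * 304)
= 125.2764 mm
Mn = As * fy * (d - a/2) / 10^6
= 666.6139 kN-m
phi*Mn = 0.9 * 666.6139 = 599.95 kN-m

599.95


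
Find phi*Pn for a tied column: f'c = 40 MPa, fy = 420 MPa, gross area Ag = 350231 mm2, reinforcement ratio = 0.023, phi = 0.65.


Ast = rho * Ag = 0.023 * 350231 = 8055.313 mm2
phi*Pn = 0.65 * 0.80 * (0.85 * 40 * (350231 - 8055.313) + 420 * 8055.313) / 1000
= 7808.95 kN

7808.95


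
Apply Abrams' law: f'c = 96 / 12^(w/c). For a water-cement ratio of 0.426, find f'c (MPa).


f'c = 96 / 12^0.426
= 96 / 2.882
= 33.31 MPa

33.31


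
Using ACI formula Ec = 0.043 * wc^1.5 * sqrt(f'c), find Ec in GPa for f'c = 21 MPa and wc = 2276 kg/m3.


Ec = 0.043 * 2276^1.5 * sqrt(21) / 1000
= 21.4 GPa

21.4


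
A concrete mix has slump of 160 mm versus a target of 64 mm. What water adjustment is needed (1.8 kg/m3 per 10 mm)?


Difference = 64 - 160 = -96 mm
Water adjustment = -96 * 1.8 / 10 = -17.3 kg/m3

-17.3


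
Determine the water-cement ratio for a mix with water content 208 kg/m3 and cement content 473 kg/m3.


w/c = water / cement
w/c = 208 / 473 = 0.44

0.44


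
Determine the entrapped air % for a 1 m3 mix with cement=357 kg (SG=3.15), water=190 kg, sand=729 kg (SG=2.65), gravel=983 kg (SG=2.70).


Vol cement = 357 / (3.15 * 1000) = 0.113333 m3
Vol water = 190 / 1000 = 0.19 m3
Vol sand = 729 / (2.65 * 1000) = 0.275094 m3
Vol gravel = 983 / (2.70 * 1000) = 0.364074 m3
Total solid + water volume = 0.942502 m3
Air = (1 - 0.942502) * 100 = 5.75%

5.75


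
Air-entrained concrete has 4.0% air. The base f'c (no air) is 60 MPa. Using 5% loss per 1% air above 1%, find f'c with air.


Strength loss = (4.0 - 1) * 5 = 15.0%
f'c = 60 * (1 - 15.0/100)
= 51.0 MPa

51.0


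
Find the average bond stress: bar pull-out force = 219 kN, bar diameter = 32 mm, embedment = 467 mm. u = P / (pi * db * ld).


u = P / (pi * db * ld)
= 219 * 1000 / (pi * 32 * 467)
= 4.665 MPa

4.665


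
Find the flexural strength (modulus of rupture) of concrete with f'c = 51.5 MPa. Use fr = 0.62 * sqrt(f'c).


fr = 0.62 * sqrt(51.5)
= 4.449 MPa

4.449


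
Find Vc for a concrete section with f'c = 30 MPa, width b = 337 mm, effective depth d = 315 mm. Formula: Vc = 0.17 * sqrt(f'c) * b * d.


Vc = 0.17 * sqrt(30) * 337 * 315 / 1000
= 98.84 kN

98.84


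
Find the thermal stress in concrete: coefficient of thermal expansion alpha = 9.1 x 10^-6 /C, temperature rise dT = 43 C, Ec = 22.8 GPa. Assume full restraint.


sigma = alpha * dT * Ec
= 9.1e-6 * 43 * 22.8 * 1000
= 8.922 MPa

8.922


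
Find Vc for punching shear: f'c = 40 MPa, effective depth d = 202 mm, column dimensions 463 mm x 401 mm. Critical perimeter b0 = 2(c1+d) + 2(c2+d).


b0 = 2*(463 + 202) + 2*(401 + 202) = 2536 mm
Vc = 0.33 * sqrt(40) * 2536 * 202 / 1000
= 1069.16 kN

1069.16


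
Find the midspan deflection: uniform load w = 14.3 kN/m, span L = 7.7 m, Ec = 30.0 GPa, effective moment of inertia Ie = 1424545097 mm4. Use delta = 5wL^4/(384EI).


Convert: L = 7.7 m = 7700 mm, Ec = 30.0 GPa = 30000 MPa
delta = 5 * 14.3 * 7700^4 / (384 * 30000 * 1424545097)
= 15.32 mm

15.32


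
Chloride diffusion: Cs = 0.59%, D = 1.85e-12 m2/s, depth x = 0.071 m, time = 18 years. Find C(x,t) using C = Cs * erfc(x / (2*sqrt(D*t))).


t_seconds = 18 * 365.25 * 24 * 3600 = 568036800.0 s
arg = 0.071 / (2 * sqrt(1.85e-12 * 568036800.0))
= 1.0951
erfc(1.0951) = 0.1215
C = 0.59 * 0.1215 = 0.0717%

0.0717


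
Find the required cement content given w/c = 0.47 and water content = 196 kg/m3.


Cement = water / (w/c)
= 196 / 0.47
= 417.0 kg/m3

417.0


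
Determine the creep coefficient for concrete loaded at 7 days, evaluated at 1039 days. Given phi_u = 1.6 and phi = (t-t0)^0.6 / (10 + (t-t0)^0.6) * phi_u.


dt = 1039 - 7 = 1032
phi = 1032^0.6 / (10 + 1032^0.6) * 1.6
= 1.385

1.385


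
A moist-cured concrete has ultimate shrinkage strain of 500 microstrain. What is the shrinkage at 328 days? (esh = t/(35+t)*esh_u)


esh(328) = 328 / (35 + 328) * 500
= 328 / 363 * 500
= 451.8 microstrain

451.8


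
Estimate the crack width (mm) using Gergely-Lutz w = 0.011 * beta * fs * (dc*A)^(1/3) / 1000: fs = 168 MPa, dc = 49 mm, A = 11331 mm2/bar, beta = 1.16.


w = 0.011 * beta * fs * (dc * A)^(1/3) / 1000
= 0.011 * 1.16 * 168 * (49 * 11331)^(1/3) / 1000
= 0.176 mm

0.176


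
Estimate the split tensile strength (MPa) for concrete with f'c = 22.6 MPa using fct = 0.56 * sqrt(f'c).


fct = 0.56 * sqrt(22.6)
= 0.56 * 4.754
= 2.662 MPa

2.662


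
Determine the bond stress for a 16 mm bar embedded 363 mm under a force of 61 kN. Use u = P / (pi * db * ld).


u = P / (pi * db * ld)
= 61 * 1000 / (pi * 16 * 363)
= 3.343 MPa

3.343


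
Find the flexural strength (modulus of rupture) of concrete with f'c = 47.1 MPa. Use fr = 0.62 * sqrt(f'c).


fr = 0.62 * sqrt(47.1)
= 4.255 MPa

4.255


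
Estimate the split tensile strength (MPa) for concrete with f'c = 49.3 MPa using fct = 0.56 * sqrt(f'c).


fct = 0.56 * sqrt(49.3)
= 0.56 * 7.021
= 3.932 MPa

3.932


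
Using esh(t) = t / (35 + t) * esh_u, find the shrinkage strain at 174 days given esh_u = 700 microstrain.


esh(174) = 174 / (35 + 174) * 700
= 174 / 209 * 700
= 582.8 microstrain

582.8


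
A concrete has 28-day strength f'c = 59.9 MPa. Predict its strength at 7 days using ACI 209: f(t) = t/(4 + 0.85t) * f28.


f(7) = 7 / (4 + 0.85 * 7) * 59.9
= 7 / 9.95 * 59.9
= 42.14 MPa

42.14


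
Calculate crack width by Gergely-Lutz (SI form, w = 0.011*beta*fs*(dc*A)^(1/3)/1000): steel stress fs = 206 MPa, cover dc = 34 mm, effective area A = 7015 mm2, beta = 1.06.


w = 0.011 * beta * fs * (dc * A)^(1/3) / 1000
= 0.011 * 1.06 * 206 * (34 * 7015)^(1/3) / 1000
= 0.149 mm

0.149


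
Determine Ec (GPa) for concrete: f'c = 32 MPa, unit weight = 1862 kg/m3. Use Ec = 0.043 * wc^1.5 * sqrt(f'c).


Ec = 0.043 * 1862^1.5 * sqrt(32) / 1000
= 19.54 GPa

19.54


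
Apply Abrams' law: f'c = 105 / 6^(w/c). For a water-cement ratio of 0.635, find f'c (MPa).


f'c = 105 / 6^0.635
= 105 / 3.12
= 33.66 MPa

33.66


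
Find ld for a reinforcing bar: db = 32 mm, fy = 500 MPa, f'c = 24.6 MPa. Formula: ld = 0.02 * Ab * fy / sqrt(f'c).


Ab = pi * 32^2 / 4 = 804.248 mm2
ld = 0.02 * 804.248 * 500 / sqrt(24.6)
= 1621.5 mm

1621.5


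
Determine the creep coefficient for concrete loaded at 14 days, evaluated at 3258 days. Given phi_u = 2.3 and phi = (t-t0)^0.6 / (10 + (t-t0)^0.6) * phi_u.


dt = 3258 - 14 = 3244
phi = 3244^0.6 / (10 + 3244^0.6) * 2.3
= 2.133

2.133


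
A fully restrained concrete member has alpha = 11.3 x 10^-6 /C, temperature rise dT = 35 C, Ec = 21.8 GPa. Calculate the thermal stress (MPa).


sigma = alpha * dT * Ec
= 11.3e-6 * 35 * 21.8 * 1000
= 8.622 MPa

8.622


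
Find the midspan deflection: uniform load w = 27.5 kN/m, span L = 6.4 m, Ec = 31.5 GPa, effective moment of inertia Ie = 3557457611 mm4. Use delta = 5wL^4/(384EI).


Convert: L = 6.4 m = 6400 mm, Ec = 31.5 GPa = 31500 MPa
delta = 5 * 27.5 * 6400^4 / (384 * 31500 * 3557457611)
= 5.36 mm

5.36


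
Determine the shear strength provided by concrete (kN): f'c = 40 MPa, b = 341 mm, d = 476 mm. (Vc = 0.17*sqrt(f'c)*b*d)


Vc = 0.17 * sqrt(40) * 341 * 476 / 1000
= 174.52 kN

174.52


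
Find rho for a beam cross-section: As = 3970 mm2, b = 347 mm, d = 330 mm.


rho = As / (b * d)
= 3970 / (347 * 330)
= 0.0347

0.0347


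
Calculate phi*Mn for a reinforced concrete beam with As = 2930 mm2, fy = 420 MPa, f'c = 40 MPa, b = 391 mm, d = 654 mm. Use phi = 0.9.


a = As * fy / (0.85 * f'c * b)
= 2930 * 420 / (0.85 * 40 * 391)
= 92.5681 mm
Mn = As * fy * (d - a/2) / 10^6
= 747.8553 kN-m
phi*Mn = 0.9 * 747.8553 = 673.07 kN-m

673.07


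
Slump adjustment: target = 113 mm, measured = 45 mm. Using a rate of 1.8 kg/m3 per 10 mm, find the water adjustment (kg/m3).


Difference = 113 - 45 = 68 mm
Water adjustment = 68 * 1.8 / 10 = 12.2 kg/m3

12.2


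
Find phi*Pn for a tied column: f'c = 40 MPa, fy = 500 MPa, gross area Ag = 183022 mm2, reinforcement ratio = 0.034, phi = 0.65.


Ast = rho * Ag = 0.034 * 183022 = 6222.748 mm2
phi*Pn = 0.65 * 0.80 * (0.85 * 40 * (183022 - 6222.748) + 500 * 6222.748) / 1000
= 4743.73 kN

4743.73


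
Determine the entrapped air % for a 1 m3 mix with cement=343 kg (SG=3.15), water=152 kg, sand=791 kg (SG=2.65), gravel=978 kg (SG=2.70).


Vol cement = 343 / (3.15 * 1000) = 0.108889 m3
Vol water = 152 / 1000 = 0.152 m3
Vol sand = 791 / (2.65 * 1000) = 0.298491 m3
Vol gravel = 978 / (2.70 * 1000) = 0.362222 m3
Total solid + water volume = 0.921602 m3
Air = (1 - 0.921602) * 100 = 7.84%

7.84


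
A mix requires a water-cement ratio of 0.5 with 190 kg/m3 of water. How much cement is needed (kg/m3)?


Cement = water / (w/c)
= 190 / 0.5
= 380.0 kg/m3

380.0


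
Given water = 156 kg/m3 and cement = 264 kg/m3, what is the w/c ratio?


w/c = water / cement
w/c = 156 / 264 = 0.591

0.591


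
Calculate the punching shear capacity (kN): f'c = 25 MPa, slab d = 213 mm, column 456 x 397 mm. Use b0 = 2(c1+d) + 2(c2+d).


b0 = 2*(456 + 213) + 2*(397 + 213) = 2558 mm
Vc = 0.33 * sqrt(25) * 2558 * 213 / 1000
= 899.01 kN

899.01


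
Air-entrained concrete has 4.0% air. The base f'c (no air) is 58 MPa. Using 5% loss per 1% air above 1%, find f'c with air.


Strength loss = (4.0 - 1) * 5 = 15.0%
f'c = 58 * (1 - 15.0/100)
= 49.3 MPa

49.3


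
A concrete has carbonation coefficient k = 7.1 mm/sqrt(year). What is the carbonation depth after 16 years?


depth = k * sqrt(t)
= 7.1 * sqrt(16)
= 28.4 mm

28.4
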